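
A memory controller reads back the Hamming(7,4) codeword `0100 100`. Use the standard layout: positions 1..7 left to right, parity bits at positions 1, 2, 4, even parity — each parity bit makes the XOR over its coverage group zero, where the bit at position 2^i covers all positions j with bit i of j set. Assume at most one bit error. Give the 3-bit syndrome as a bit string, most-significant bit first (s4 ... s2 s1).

111

s1: b1⊕b3⊕b5⊕b7 = 0⊕0⊕1⊕0 = 1
s2: b2⊕b3⊕b6⊕b7 = 1⊕0⊕0⊕0 = 1
s4: b4⊕b5⊕b6⊕b7 = 0⊕1⊕0⊕0 = 1
Syndrome (s4...s1) = 111 → position 7.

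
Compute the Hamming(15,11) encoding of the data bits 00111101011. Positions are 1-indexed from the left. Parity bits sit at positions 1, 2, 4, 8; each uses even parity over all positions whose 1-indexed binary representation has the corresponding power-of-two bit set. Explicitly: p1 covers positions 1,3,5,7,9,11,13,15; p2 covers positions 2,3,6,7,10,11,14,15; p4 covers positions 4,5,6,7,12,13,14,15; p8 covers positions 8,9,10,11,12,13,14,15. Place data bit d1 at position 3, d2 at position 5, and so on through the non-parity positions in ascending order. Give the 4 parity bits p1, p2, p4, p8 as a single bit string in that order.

Place data bits at non-power-of-two positions: b3=0, b5=0, b6=1, b7=1, b9=1, b10=1, b11=0, b12=1, b13=0, b14=1, b15=1.
p1 = XOR of data positions {3,5,7,9,11,13,15} = 0⊕0⊕1⊕1⊕0⊕0⊕1 = 1
p2 = XOR of data positions {3,6,7,10,11,14,15} = 0⊕1⊕1⊕1⊕0⊕1⊕1 = 1
p4 = XOR of data positions {5,6,7,12,13,14,15} = 0⊕1⊕1⊕1⊕0⊕1⊕1 = 1
p8 = XOR of data positions {9,10,11,12,13,14,15} = 1⊕1⊕0⊕1⊕0⊕1⊕1 = 1
Parity bits p1,p2,p4,p8 = 1111

1111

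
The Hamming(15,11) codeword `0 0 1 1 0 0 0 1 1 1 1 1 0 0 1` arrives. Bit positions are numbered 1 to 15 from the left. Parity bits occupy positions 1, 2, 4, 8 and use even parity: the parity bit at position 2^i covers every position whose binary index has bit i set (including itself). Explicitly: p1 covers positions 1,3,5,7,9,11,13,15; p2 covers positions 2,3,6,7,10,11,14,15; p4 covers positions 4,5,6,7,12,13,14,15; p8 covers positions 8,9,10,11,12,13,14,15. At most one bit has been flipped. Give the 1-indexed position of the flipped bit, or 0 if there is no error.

4

s1: b1⊕b3⊕b5⊕b7⊕b9⊕b11⊕b13⊕b15 = 0⊕1⊕0⊕0⊕1⊕1⊕0⊕1 = 0
s2: b2⊕b3⊕b6⊕b7⊕b10⊕b11⊕b14⊕b15 = 0⊕1⊕0⊕0⊕1⊕1⊕0⊕1 = 0
s4: b4⊕b5⊕b6⊕b7⊕b12⊕b13⊕b14⊕b15 = 1⊕0⊕0⊕0⊕1⊕0⊕0⊕1 = 1
s8: b8⊕b9⊕b10⊕b11⊕b12⊕b13⊕b14⊕b15 = 1⊕1⊕1⊕1⊕1⊕0⊕0⊕1 = 0
Syndrome (s8...s1) = 0100 → position 4.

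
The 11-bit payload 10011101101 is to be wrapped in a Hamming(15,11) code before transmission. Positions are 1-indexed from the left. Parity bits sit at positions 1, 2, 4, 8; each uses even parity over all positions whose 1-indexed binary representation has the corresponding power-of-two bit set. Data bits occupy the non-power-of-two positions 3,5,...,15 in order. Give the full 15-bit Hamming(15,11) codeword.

Place data bits at non-power-of-two positions: b3=1, b5=0, b6=0, b7=1, b9=1, b10=1, b11=0, b12=1, b13=1, b14=0, b15=1.
p1 = XOR of data positions {3,5,7,9,11,13,15} = 1⊕0⊕1⊕1⊕0⊕1⊕1 = 1
p2 = XOR of data positions {3,6,7,10,11,14,15} = 1⊕0⊕1⊕1⊕0⊕0⊕1 = 0
p4 = XOR of data positions {5,6,7,12,13,14,15} = 0⊕0⊕1⊕1⊕1⊕0⊕1 = 0
p8 = XOR of data positions {9,10,11,12,13,14,15} = 1⊕1⊕0⊕1⊕1⊕0⊕1 = 1
Codeword b1..b15 = 101000111101101

101000111101101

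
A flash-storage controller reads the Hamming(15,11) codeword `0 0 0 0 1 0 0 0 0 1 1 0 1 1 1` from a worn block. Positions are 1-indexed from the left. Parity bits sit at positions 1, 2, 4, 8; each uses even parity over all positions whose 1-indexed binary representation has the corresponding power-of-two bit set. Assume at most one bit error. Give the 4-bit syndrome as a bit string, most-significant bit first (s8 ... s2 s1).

s1: b1⊕b3⊕b5⊕b7⊕b9⊕b11⊕b13⊕b15 = 0⊕0⊕1⊕0⊕0⊕1⊕1⊕1 = 0
s2: b2⊕b3⊕b6⊕b7⊕b10⊕b11⊕b14⊕b15 = 0⊕0⊕0⊕0⊕1⊕1⊕1⊕1 = 0
s4: b4⊕b5⊕b6⊕b7⊕b12⊕b13⊕b14⊕b15 = 0⊕1⊕0⊕0⊕0⊕1⊕1⊕1 = 0
s8: b8⊕b9⊕b10⊕b11⊕b12⊕b13⊕b14⊕b15 = 0⊕0⊕1⊕1⊕0⊕1⊕1⊕1 = 1
Syndrome (s8...s1) = 1000 → position 8.

1000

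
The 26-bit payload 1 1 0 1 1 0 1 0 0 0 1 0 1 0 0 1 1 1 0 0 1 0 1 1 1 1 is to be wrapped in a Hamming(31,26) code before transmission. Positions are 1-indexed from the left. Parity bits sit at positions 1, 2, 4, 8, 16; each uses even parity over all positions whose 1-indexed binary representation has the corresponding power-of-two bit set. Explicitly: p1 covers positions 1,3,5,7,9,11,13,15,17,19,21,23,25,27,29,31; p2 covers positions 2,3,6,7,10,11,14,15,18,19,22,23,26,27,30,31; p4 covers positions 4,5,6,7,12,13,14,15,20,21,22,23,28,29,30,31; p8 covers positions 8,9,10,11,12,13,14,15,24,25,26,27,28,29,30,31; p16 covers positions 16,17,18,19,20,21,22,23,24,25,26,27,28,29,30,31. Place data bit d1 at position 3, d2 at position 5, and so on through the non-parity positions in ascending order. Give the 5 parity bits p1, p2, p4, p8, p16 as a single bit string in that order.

Place data bits at non-power-of-two positions: b3=1, b5=1, b6=0, b7=1, b9=1, b10=0, b11=1, b12=0, b13=0, b14=0, b15=1, b17=0, b18=1, b19=0, b20=0, b21=1, b22=1, b23=1, b24=0, b25=0, b26=1, b27=0, b28=1, b29=1, b30=1, b31=1.
p1 = XOR of data positions {3,5,7,9,11,13,15,17,19,21,23,25,27,29,31} = 1⊕1⊕1⊕1⊕1⊕0⊕1⊕0⊕0⊕1⊕1⊕0⊕0⊕1⊕1 = 0
p2 = XOR of data positions {3,6,7,10,11,14,15,18,19,22,23,26,27,30,31} = 1⊕0⊕1⊕0⊕1⊕0⊕1⊕1⊕0⊕1⊕1⊕1⊕0⊕1⊕1 = 0
p4 = XOR of data positions {5,6,7,12,13,14,15,20,21,22,23,28,29,30,31} = 1⊕0⊕1⊕0⊕0⊕0⊕1⊕0⊕1⊕1⊕1⊕1⊕1⊕1⊕1 = 0
p8 = XOR of data positions {9,10,11,12,13,14,15,24,25,26,27,28,29,30,31} = 1⊕0⊕1⊕0⊕0⊕0⊕1⊕0⊕0⊕1⊕0⊕1⊕1⊕1⊕1 = 0
p16 = XOR of data positions {17,18,19,20,21,22,23,24,25,26,27,28,29,30,31} = 0⊕1⊕0⊕0⊕1⊕1⊕1⊕0⊕0⊕1⊕0⊕1⊕1⊕1⊕1 = 1
Parity bits p1,p2,p4,p8,p16 = 00001

00001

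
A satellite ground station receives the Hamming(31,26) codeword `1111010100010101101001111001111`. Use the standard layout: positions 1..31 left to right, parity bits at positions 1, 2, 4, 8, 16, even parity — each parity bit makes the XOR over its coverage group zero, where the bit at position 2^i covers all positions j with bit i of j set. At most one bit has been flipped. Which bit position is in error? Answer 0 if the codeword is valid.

26

s1: b1⊕b3⊕b5⊕b7⊕b9⊕b11⊕b13⊕b15⊕b17⊕b19⊕b21⊕b23⊕b25⊕b27⊕b29⊕b31 = 1⊕1⊕0⊕0⊕0⊕0⊕0⊕0⊕1⊕1⊕0⊕1⊕1⊕0⊕1⊕1 = 0
s2: b2⊕b3⊕b6⊕b7⊕b10⊕b11⊕b14⊕b15⊕b18⊕b19⊕b22⊕b23⊕b26⊕b27⊕b30⊕b31 = 1⊕1⊕1⊕0⊕0⊕0⊕1⊕0⊕0⊕1⊕1⊕1⊕0⊕0⊕1⊕1 = 1
s4: b4⊕b5⊕b6⊕b7⊕b12⊕b13⊕b14⊕b15⊕b20⊕b21⊕b22⊕b23⊕b28⊕b29⊕b30⊕b31 = 1⊕0⊕1⊕0⊕1⊕0⊕1⊕0⊕0⊕0⊕1⊕1⊕1⊕1⊕1⊕1 = 0
s8: b8⊕b9⊕b10⊕b11⊕b12⊕b13⊕b14⊕b15⊕b24⊕b25⊕b26⊕b27⊕b28⊕b29⊕b30⊕b31 = 1⊕0⊕0⊕0⊕1⊕0⊕1⊕0⊕1⊕1⊕0⊕0⊕1⊕1⊕1⊕1 = 1
s16: b16⊕b17⊕b18⊕b19⊕b20⊕b21⊕b22⊕b23⊕b24⊕b25⊕b26⊕b27⊕b28⊕b29⊕b30⊕b31 = 1⊕1⊕0⊕1⊕0⊕0⊕1⊕1⊕1⊕1⊕0⊕0⊕1⊕1⊕1⊕1 = 1
Syndrome (s16...s1) = 11010 → position 26.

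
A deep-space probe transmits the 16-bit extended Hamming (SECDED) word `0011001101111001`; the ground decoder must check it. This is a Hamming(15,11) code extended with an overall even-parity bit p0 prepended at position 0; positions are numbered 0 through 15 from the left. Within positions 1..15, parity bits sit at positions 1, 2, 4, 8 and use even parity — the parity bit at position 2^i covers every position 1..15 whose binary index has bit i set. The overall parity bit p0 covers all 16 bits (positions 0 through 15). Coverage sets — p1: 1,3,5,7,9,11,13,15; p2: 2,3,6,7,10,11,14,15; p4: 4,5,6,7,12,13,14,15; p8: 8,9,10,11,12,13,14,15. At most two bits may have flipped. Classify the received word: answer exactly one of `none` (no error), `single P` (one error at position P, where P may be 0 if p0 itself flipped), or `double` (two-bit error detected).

s1: b1⊕b3⊕b5⊕b7⊕b9⊕b11⊕b13⊕b15 = 0⊕1⊕0⊕1⊕1⊕1⊕0⊕1 = 1
s2: b2⊕b3⊕b6⊕b7⊕b10⊕b11⊕b14⊕b15 = 1⊕1⊕1⊕1⊕1⊕1⊕0⊕1 = 1
s4: b4⊕b5⊕b6⊕b7⊕b12⊕b13⊕b14⊕b15 = 0⊕0⊕1⊕1⊕1⊕0⊕0⊕1 = 0
s8: b8⊕b9⊕b10⊕b11⊕b12⊕b13⊕b14⊕b15 = 0⊕1⊕1⊕1⊕1⊕0⊕0⊕1 = 1
Syndrome (s8...s1) = 1011 → position 11.
Overall parity (XOR of all 16 bits, including p0): 0⊕0⊕1⊕1⊕0⊕0⊕1⊕1⊕0⊕1⊕1⊕1⊕1⊕0⊕0⊕1 = 1
Overall=1, syndrome position=11 → single-bit error at position 11.

single 11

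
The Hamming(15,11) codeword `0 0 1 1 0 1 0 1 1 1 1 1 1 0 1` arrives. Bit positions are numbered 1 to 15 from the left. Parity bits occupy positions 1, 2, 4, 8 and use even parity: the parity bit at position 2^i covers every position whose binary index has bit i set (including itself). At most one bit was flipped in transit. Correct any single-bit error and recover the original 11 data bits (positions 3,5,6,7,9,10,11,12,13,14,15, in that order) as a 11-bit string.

s1: b1⊕b3⊕b5⊕b7⊕b9⊕b11⊕b13⊕b15 = 0⊕1⊕0⊕0⊕1⊕1⊕1⊕1 = 1
s2: b2⊕b3⊕b6⊕b7⊕b10⊕b11⊕b14⊕b15 = 0⊕1⊕1⊕0⊕1⊕1⊕0⊕1 = 1
s4: b4⊕b5⊕b6⊕b7⊕b12⊕b13⊕b14⊕b15 = 1⊕0⊕1⊕0⊕1⊕1⊕0⊕1 = 1
s8: b8⊕b9⊕b10⊕b11⊕b12⊕b13⊕b14⊕b15 = 1⊕1⊕1⊕1⊕1⊕1⊕0⊕1 = 1
Syndrome (s8...s1) = 1111 → position 15.
Flip bit 15: corrected codeword = 001101011111100
Data bits at positions 3,5,6,7,9,10,11,12,13,14,15: 10101111100

10101111100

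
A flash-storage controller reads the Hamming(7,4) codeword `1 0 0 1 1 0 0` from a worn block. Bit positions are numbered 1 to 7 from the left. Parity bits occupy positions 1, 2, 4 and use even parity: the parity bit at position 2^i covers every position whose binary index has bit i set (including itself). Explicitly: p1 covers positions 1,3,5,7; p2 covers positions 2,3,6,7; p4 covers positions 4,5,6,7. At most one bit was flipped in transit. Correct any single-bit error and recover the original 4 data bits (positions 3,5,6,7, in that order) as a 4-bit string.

0100

s1: b1⊕b3⊕b5⊕b7 = 1⊕0⊕1⊕0 = 0
s2: b2⊕b3⊕b6⊕b7 = 0⊕0⊕0⊕0 = 0
s4: b4⊕b5⊕b6⊕b7 = 1⊕1⊕0⊕0 = 0
Syndrome (s4...s1) = 000 → position 0 (no error).
No correction needed.
Data bits at positions 3,5,6,7: 0100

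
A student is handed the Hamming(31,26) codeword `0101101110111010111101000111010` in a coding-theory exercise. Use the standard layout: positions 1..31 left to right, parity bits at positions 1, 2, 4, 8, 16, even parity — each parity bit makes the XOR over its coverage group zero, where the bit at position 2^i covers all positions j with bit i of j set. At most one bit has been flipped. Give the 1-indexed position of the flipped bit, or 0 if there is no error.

s1: b1⊕b3⊕b5⊕b7⊕b9⊕b11⊕b13⊕b15⊕b17⊕b19⊕b21⊕b23⊕b25⊕b27⊕b29⊕b31 = 0⊕0⊕1⊕1⊕1⊕1⊕1⊕1⊕1⊕1⊕0⊕0⊕0⊕1⊕0⊕0 = 1
s2: b2⊕b3⊕b6⊕b7⊕b10⊕b11⊕b14⊕b15⊕b18⊕b19⊕b22⊕b23⊕b26⊕b27⊕b30⊕b31 = 1⊕0⊕0⊕1⊕0⊕1⊕0⊕1⊕1⊕1⊕1⊕0⊕1⊕1⊕1⊕0 = 0
s4: b4⊕b5⊕b6⊕b7⊕b12⊕b13⊕b14⊕b15⊕b20⊕b21⊕b22⊕b23⊕b28⊕b29⊕b30⊕b31 = 1⊕1⊕0⊕1⊕1⊕1⊕0⊕1⊕1⊕0⊕1⊕0⊕1⊕0⊕1⊕0 = 0
s8: b8⊕b9⊕b10⊕b11⊕b12⊕b13⊕b14⊕b15⊕b24⊕b25⊕b26⊕b27⊕b28⊕b29⊕b30⊕b31 = 1⊕1⊕0⊕1⊕1⊕1⊕0⊕1⊕0⊕0⊕1⊕1⊕1⊕0⊕1⊕0 = 0
s16: b16⊕b17⊕b18⊕b19⊕b20⊕b21⊕b22⊕b23⊕b24⊕b25⊕b26⊕b27⊕b28⊕b29⊕b30⊕b31 = 0⊕1⊕1⊕1⊕1⊕0⊕1⊕0⊕0⊕0⊕1⊕1⊕1⊕0⊕1⊕0 = 1
Syndrome (s16...s1) = 10001 → position 17.

17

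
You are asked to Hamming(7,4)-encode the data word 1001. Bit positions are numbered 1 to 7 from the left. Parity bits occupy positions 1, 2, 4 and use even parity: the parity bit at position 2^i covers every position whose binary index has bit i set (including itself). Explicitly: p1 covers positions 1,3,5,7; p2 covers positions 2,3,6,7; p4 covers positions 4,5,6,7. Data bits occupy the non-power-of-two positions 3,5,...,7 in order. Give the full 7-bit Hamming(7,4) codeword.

0011001

Place data bits at non-power-of-two positions: b3=1, b5=0, b6=0, b7=1.
p1 = XOR of data positions {3,5,7} = 1⊕0⊕1 = 0
p2 = XOR of data positions {3,6,7} = 1⊕0⊕1 = 0
p4 = XOR of data positions {5,6,7} = 0⊕0⊕1 = 1
Codeword b1..b7 = 0011001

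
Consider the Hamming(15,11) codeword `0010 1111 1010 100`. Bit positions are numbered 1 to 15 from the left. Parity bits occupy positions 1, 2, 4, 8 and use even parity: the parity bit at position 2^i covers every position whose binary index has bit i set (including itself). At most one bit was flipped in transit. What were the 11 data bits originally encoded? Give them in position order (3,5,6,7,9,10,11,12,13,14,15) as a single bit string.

11111010100

s1: b1⊕b3⊕b5⊕b7⊕b9⊕b11⊕b13⊕b15 = 0⊕1⊕1⊕1⊕1⊕1⊕1⊕0 = 0
s2: b2⊕b3⊕b6⊕b7⊕b10⊕b11⊕b14⊕b15 = 0⊕1⊕1⊕1⊕0⊕1⊕0⊕0 = 0
s4: b4⊕b5⊕b6⊕b7⊕b12⊕b13⊕b14⊕b15 = 0⊕1⊕1⊕1⊕0⊕1⊕0⊕0 = 0
s8: b8⊕b9⊕b10⊕b11⊕b12⊕b13⊕b14⊕b15 = 1⊕1⊕0⊕1⊕0⊕1⊕0⊕0 = 0
Syndrome (s8...s1) = 0000 → position 0 (no error).
No correction needed.
Data bits at positions 3,5,6,7,9,10,11,12,13,14,15: 11111010100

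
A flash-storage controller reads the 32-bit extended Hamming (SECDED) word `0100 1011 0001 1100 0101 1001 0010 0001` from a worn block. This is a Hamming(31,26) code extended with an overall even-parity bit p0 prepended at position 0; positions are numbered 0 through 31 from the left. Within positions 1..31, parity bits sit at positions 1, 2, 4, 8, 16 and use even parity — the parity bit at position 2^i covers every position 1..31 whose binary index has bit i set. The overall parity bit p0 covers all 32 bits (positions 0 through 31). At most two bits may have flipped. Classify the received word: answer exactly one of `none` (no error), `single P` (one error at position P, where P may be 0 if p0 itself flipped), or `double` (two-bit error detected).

s1: b1⊕b3⊕b5⊕b7⊕b9⊕b11⊕b13⊕b15⊕b17⊕b19⊕b21⊕b23⊕b25⊕b27⊕b29⊕b31 = 1⊕0⊕0⊕1⊕0⊕1⊕1⊕0⊕1⊕1⊕0⊕1⊕0⊕0⊕0⊕1 = 0
s2: b2⊕b3⊕b6⊕b7⊕b10⊕b11⊕b14⊕b15⊕b18⊕b19⊕b22⊕b23⊕b26⊕b27⊕b30⊕b31 = 0⊕0⊕1⊕1⊕0⊕1⊕0⊕0⊕0⊕1⊕0⊕1⊕1⊕0⊕0⊕1 = 1
s4: b4⊕b5⊕b6⊕b7⊕b12⊕b13⊕b14⊕b15⊕b20⊕b21⊕b22⊕b23⊕b28⊕b29⊕b30⊕b31 = 1⊕0⊕1⊕1⊕1⊕1⊕0⊕0⊕1⊕0⊕0⊕1⊕0⊕0⊕0⊕1 = 0
s8: b8⊕b9⊕b10⊕b11⊕b12⊕b13⊕b14⊕b15⊕b24⊕b25⊕b26⊕b27⊕b28⊕b29⊕b30⊕b31 = 0⊕0⊕0⊕1⊕1⊕1⊕0⊕0⊕0⊕0⊕1⊕0⊕0⊕0⊕0⊕1 = 1
s16: b16⊕b17⊕b18⊕b19⊕b20⊕b21⊕b22⊕b23⊕b24⊕b25⊕b26⊕b27⊕b28⊕b29⊕b30⊕b31 = 0⊕1⊕0⊕1⊕1⊕0⊕0⊕1⊕0⊕0⊕1⊕0⊕0⊕0⊕0⊕1 = 0
Syndrome (s16...s1) = 01010 → position 10.
Overall parity (XOR of all 32 bits, including p0): 0⊕1⊕0⊕0⊕1⊕0⊕1⊕1⊕0⊕0⊕0⊕1⊕1⊕1⊕0⊕0⊕0⊕1⊕0⊕1⊕1⊕0⊕0⊕1⊕0⊕0⊕1⊕0⊕0⊕0⊕0⊕1 = 1
Overall=1, syndrome position=10 → single-bit error at position 10.

single 10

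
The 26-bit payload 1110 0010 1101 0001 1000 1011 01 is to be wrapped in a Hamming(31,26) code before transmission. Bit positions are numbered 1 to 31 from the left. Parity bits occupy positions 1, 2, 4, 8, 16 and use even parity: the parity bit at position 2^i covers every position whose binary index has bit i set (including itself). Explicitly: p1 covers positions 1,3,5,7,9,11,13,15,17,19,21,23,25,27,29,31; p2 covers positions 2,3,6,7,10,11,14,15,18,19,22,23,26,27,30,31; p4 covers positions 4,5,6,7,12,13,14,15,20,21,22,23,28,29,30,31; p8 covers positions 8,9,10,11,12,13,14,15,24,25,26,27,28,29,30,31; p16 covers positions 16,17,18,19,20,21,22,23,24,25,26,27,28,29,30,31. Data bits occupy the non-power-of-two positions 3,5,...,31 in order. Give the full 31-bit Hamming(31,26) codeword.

Place data bits at non-power-of-two positions: b3=1, b5=1, b6=1, b7=0, b9=0, b10=0, b11=1, b12=0, b13=1, b14=1, b15=0, b17=1, b18=0, b19=0, b20=0, b21=1, b22=1, b23=0, b24=0, b25=0, b26=1, b27=0, b28=1, b29=1, b30=0, b31=1.
p1 = XOR of data positions {3,5,7,9,11,13,15,17,19,21,23,25,27,29,31} = 1⊕1⊕0⊕0⊕1⊕1⊕0⊕1⊕0⊕1⊕0⊕0⊕0⊕1⊕1 = 0
p2 = XOR of data positions {3,6,7,10,11,14,15,18,19,22,23,26,27,30,31} = 1⊕1⊕0⊕0⊕1⊕1⊕0⊕0⊕0⊕1⊕0⊕1⊕0⊕0⊕1 = 1
p4 = XOR of data positions {5,6,7,12,13,14,15,20,21,22,23,28,29,30,31} = 1⊕1⊕0⊕0⊕1⊕1⊕0⊕0⊕1⊕1⊕0⊕1⊕1⊕0⊕1 = 1
p8 = XOR of data positions {9,10,11,12,13,14,15,24,25,26,27,28,29,30,31} = 0⊕0⊕1⊕0⊕1⊕1⊕0⊕0⊕0⊕1⊕0⊕1⊕1⊕0⊕1 = 1
p16 = XOR of data positions {17,18,19,20,21,22,23,24,25,26,27,28,29,30,31} = 1⊕0⊕0⊕0⊕1⊕1⊕0⊕0⊕0⊕1⊕0⊕1⊕1⊕0⊕1 = 1
Codeword b1..b31 = 0111110100101101100011000101101

0111110100101101100011000101101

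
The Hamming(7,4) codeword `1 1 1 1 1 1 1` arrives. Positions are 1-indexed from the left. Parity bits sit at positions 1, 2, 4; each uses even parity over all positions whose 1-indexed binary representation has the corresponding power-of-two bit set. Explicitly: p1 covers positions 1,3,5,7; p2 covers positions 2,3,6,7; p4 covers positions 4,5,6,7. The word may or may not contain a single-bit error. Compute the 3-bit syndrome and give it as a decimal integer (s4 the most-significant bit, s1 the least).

s1: b1⊕b3⊕b5⊕b7 = 1⊕1⊕1⊕1 = 0
s2: b2⊕b3⊕b6⊕b7 = 1⊕1⊕1⊕1 = 0
s4: b4⊕b5⊕b6⊕b7 = 1⊕1⊕1⊕1 = 0
Syndrome (s4...s1) = 000 → position 0 (no error).

0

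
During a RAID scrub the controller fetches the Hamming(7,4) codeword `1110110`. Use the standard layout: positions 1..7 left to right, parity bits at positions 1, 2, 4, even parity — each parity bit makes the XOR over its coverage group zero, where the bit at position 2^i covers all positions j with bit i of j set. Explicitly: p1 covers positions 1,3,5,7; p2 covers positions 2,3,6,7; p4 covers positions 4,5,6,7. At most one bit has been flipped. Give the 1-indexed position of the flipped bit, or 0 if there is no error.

3

s1: b1⊕b3⊕b5⊕b7 = 1⊕1⊕1⊕0 = 1
s2: b2⊕b3⊕b6⊕b7 = 1⊕1⊕1⊕0 = 1
s4: b4⊕b5⊕b6⊕b7 = 0⊕1⊕1⊕0 = 0
Syndrome (s4...s1) = 011 → position 3.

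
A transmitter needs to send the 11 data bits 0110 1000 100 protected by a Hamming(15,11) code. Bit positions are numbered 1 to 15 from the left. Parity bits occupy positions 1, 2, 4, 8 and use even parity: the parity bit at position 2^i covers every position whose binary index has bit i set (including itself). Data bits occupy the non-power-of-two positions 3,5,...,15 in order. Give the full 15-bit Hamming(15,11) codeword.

110111001000100

Place data bits at non-power-of-two positions: b3=0, b5=1, b6=1, b7=0, b9=1, b10=0, b11=0, b12=0, b13=1, b14=0, b15=0.
p1 = XOR of data positions {3,5,7,9,11,13,15} = 0⊕1⊕0⊕1⊕0⊕1⊕0 = 1
p2 = XOR of data positions {3,6,7,10,11,14,15} = 0⊕1⊕0⊕0⊕0⊕0⊕0 = 1
p4 = XOR of data positions {5,6,7,12,13,14,15} = 1⊕1⊕0⊕0⊕1⊕0⊕0 = 1
p8 = XOR of data positions {9,10,11,12,13,14,15} = 1⊕0⊕0⊕0⊕1⊕0⊕0 = 0
Codeword b1..b15 = 110111001000100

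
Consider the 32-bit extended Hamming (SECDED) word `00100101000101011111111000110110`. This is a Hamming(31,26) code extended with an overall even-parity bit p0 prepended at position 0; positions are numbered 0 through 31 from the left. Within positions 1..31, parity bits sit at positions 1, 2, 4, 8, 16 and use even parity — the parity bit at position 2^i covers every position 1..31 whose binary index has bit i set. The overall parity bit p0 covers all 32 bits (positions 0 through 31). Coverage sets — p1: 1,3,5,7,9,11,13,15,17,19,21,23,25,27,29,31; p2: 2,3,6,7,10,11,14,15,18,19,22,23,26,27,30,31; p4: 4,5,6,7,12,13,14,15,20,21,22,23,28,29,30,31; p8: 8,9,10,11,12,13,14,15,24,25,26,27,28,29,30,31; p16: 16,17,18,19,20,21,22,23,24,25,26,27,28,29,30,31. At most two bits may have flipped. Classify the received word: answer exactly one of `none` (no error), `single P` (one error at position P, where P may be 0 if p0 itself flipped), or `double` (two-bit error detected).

s1: b1⊕b3⊕b5⊕b7⊕b9⊕b11⊕b13⊕b15⊕b17⊕b19⊕b21⊕b23⊕b25⊕b27⊕b29⊕b31 = 0⊕0⊕1⊕1⊕0⊕1⊕1⊕1⊕1⊕1⊕1⊕0⊕0⊕1⊕1⊕0 = 0
s2: b2⊕b3⊕b6⊕b7⊕b10⊕b11⊕b14⊕b15⊕b18⊕b19⊕b22⊕b23⊕b26⊕b27⊕b30⊕b31 = 1⊕0⊕0⊕1⊕0⊕1⊕0⊕1⊕1⊕1⊕1⊕0⊕1⊕1⊕1⊕0 = 0
s4: b4⊕b5⊕b6⊕b7⊕b12⊕b13⊕b14⊕b15⊕b20⊕b21⊕b22⊕b23⊕b28⊕b29⊕b30⊕b31 = 0⊕1⊕0⊕1⊕0⊕1⊕0⊕1⊕1⊕1⊕1⊕0⊕0⊕1⊕1⊕0 = 1
s8: b8⊕b9⊕b10⊕b11⊕b12⊕b13⊕b14⊕b15⊕b24⊕b25⊕b26⊕b27⊕b28⊕b29⊕b30⊕b31 = 0⊕0⊕0⊕1⊕0⊕1⊕0⊕1⊕0⊕0⊕1⊕1⊕0⊕1⊕1⊕0 = 1
s16: b16⊕b17⊕b18⊕b19⊕b20⊕b21⊕b22⊕b23⊕b24⊕b25⊕b26⊕b27⊕b28⊕b29⊕b30⊕b31 = 1⊕1⊕1⊕1⊕1⊕1⊕1⊕0⊕0⊕0⊕1⊕1⊕0⊕1⊕1⊕0 = 1
Syndrome (s16...s1) = 11100 → position 28.
Overall parity (XOR of all 32 bits, including p0): 0⊕0⊕1⊕0⊕0⊕1⊕0⊕1⊕0⊕0⊕0⊕1⊕0⊕1⊕0⊕1⊕1⊕1⊕1⊕1⊕1⊕1⊕1⊕0⊕0⊕0⊕1⊕1⊕0⊕1⊕1⊕0 = 1
Overall=1, syndrome position=28 → single-bit error at position 28.

single 28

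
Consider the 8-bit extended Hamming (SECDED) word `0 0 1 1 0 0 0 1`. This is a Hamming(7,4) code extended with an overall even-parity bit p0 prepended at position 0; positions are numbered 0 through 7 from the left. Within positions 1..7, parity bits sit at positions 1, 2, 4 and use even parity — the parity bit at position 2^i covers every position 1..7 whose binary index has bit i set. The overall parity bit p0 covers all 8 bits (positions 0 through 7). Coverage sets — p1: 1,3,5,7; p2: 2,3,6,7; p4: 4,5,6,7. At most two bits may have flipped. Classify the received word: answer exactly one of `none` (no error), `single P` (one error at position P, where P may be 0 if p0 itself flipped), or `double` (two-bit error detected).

s1: b1⊕b3⊕b5⊕b7 = 0⊕1⊕0⊕1 = 0
s2: b2⊕b3⊕b6⊕b7 = 1⊕1⊕0⊕1 = 1
s4: b4⊕b5⊕b6⊕b7 = 0⊕0⊕0⊕1 = 1
Syndrome (s4...s1) = 110 → position 6.
Overall parity (XOR of all 8 bits, including p0): 0⊕0⊕1⊕1⊕0⊕0⊕0⊕1 = 1
Overall=1, syndrome position=6 → single-bit error at position 6.

single 6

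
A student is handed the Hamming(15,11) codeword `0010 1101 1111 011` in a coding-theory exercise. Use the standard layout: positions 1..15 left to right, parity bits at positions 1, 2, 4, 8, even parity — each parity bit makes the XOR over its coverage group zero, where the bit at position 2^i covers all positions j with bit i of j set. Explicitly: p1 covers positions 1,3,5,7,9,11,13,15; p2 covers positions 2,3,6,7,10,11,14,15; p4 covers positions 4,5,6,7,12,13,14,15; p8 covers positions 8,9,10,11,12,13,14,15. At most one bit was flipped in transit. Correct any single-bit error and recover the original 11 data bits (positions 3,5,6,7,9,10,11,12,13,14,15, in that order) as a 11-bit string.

11101111111

s1: b1⊕b3⊕b5⊕b7⊕b9⊕b11⊕b13⊕b15 = 0⊕1⊕1⊕0⊕1⊕1⊕0⊕1 = 1
s2: b2⊕b3⊕b6⊕b7⊕b10⊕b11⊕b14⊕b15 = 0⊕1⊕1⊕0⊕1⊕1⊕1⊕1 = 0
s4: b4⊕b5⊕b6⊕b7⊕b12⊕b13⊕b14⊕b15 = 0⊕1⊕1⊕0⊕1⊕0⊕1⊕1 = 1
s8: b8⊕b9⊕b10⊕b11⊕b12⊕b13⊕b14⊕b15 = 1⊕1⊕1⊕1⊕1⊕0⊕1⊕1 = 1
Syndrome (s8...s1) = 1101 → position 13.
Flip bit 13: corrected codeword = 001011011111111
Data bits at positions 3,5,6,7,9,10,11,12,13,14,15: 11101111111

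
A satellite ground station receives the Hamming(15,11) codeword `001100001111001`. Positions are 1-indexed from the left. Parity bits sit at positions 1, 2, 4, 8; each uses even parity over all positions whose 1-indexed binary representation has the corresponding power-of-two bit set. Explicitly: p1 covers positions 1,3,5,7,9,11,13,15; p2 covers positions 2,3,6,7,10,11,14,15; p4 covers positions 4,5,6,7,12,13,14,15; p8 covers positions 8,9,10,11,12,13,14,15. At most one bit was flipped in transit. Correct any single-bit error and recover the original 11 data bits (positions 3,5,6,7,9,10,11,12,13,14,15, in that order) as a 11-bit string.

s1: b1⊕b3⊕b5⊕b7⊕b9⊕b11⊕b13⊕b15 = 0⊕1⊕0⊕0⊕1⊕1⊕0⊕1 = 0
s2: b2⊕b3⊕b6⊕b7⊕b10⊕b11⊕b14⊕b15 = 0⊕1⊕0⊕0⊕1⊕1⊕0⊕1 = 0
s4: b4⊕b5⊕b6⊕b7⊕b12⊕b13⊕b14⊕b15 = 1⊕0⊕0⊕0⊕1⊕0⊕0⊕1 = 1
s8: b8⊕b9⊕b10⊕b11⊕b12⊕b13⊕b14⊕b15 = 0⊕1⊕1⊕1⊕1⊕0⊕0⊕1 = 1
Syndrome (s8...s1) = 1100 → position 12.
Flip bit 12: corrected codeword = 001100001110001
Data bits at positions 3,5,6,7,9,10,11,12,13,14,15: 10001110001

10001110001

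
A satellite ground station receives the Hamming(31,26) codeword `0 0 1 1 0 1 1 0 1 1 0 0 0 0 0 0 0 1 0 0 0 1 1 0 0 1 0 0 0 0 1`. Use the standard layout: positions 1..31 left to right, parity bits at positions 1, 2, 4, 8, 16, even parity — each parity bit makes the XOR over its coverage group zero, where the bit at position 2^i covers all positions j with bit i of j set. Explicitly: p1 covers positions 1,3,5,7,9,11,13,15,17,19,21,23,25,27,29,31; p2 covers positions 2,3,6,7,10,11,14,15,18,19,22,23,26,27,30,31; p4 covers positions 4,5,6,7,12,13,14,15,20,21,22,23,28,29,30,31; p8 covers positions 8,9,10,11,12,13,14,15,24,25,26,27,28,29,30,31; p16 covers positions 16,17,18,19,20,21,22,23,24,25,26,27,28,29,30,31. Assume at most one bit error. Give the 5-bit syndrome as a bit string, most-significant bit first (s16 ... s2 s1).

s1: b1⊕b3⊕b5⊕b7⊕b9⊕b11⊕b13⊕b15⊕b17⊕b19⊕b21⊕b23⊕b25⊕b27⊕b29⊕b31 = 0⊕1⊕0⊕1⊕1⊕0⊕0⊕0⊕0⊕0⊕0⊕1⊕0⊕0⊕0⊕1 = 1
s2: b2⊕b3⊕b6⊕b7⊕b10⊕b11⊕b14⊕b15⊕b18⊕b19⊕b22⊕b23⊕b26⊕b27⊕b30⊕b31 = 0⊕1⊕1⊕1⊕1⊕0⊕0⊕0⊕1⊕0⊕1⊕1⊕1⊕0⊕0⊕1 = 1
s4: b4⊕b5⊕b6⊕b7⊕b12⊕b13⊕b14⊕b15⊕b20⊕b21⊕b22⊕b23⊕b28⊕b29⊕b30⊕b31 = 1⊕0⊕1⊕1⊕0⊕0⊕0⊕0⊕0⊕0⊕1⊕1⊕0⊕0⊕0⊕1 = 0
s8: b8⊕b9⊕b10⊕b11⊕b12⊕b13⊕b14⊕b15⊕b24⊕b25⊕b26⊕b27⊕b28⊕b29⊕b30⊕b31 = 0⊕1⊕1⊕0⊕0⊕0⊕0⊕0⊕0⊕0⊕1⊕0⊕0⊕0⊕0⊕1 = 0
s16: b16⊕b17⊕b18⊕b19⊕b20⊕b21⊕b22⊕b23⊕b24⊕b25⊕b26⊕b27⊕b28⊕b29⊕b30⊕b31 = 0⊕0⊕1⊕0⊕0⊕0⊕1⊕1⊕0⊕0⊕1⊕0⊕0⊕0⊕0⊕1 = 1
Syndrome (s16...s1) = 10011 → position 19.

10011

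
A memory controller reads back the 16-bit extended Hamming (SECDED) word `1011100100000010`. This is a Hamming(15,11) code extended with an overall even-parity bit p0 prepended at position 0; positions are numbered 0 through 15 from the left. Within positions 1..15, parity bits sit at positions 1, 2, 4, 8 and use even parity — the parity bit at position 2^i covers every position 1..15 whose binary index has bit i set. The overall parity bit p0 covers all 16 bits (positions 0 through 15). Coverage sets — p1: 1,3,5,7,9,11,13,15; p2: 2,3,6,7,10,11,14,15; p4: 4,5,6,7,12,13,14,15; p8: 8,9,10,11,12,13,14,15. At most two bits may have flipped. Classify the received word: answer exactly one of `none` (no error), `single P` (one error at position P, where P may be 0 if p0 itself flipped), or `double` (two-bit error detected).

double

s1: b1⊕b3⊕b5⊕b7⊕b9⊕b11⊕b13⊕b15 = 0⊕1⊕0⊕1⊕0⊕0⊕0⊕0 = 0
s2: b2⊕b3⊕b6⊕b7⊕b10⊕b11⊕b14⊕b15 = 1⊕1⊕0⊕1⊕0⊕0⊕1⊕0 = 0
s4: b4⊕b5⊕b6⊕b7⊕b12⊕b13⊕b14⊕b15 = 1⊕0⊕0⊕1⊕0⊕0⊕1⊕0 = 1
s8: b8⊕b9⊕b10⊕b11⊕b12⊕b13⊕b14⊕b15 = 0⊕0⊕0⊕0⊕0⊕0⊕1⊕0 = 1
Syndrome (s8...s1) = 1100 → position 12.
Overall parity (XOR of all 16 bits, including p0): 1⊕0⊕1⊕1⊕1⊕0⊕0⊕1⊕0⊕0⊕0⊕0⊕0⊕0⊕1⊕0 = 0
Overall=0, syndrome position=12 → double-bit error detected (uncorrectable).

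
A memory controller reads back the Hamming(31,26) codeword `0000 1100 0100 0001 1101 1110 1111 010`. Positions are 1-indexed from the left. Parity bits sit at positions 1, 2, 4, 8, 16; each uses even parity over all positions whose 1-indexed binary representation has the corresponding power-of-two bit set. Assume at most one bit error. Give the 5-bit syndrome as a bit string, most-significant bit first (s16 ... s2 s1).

00000

s1: b1⊕b3⊕b5⊕b7⊕b9⊕b11⊕b13⊕b15⊕b17⊕b19⊕b21⊕b23⊕b25⊕b27⊕b29⊕b31 = 0⊕0⊕1⊕0⊕0⊕0⊕0⊕0⊕1⊕0⊕1⊕1⊕1⊕1⊕0⊕0 = 0
s2: b2⊕b3⊕b6⊕b7⊕b10⊕b11⊕b14⊕b15⊕b18⊕b19⊕b22⊕b23⊕b26⊕b27⊕b30⊕b31 = 0⊕0⊕1⊕0⊕1⊕0⊕0⊕0⊕1⊕0⊕1⊕1⊕1⊕1⊕1⊕0 = 0
s4: b4⊕b5⊕b6⊕b7⊕b12⊕b13⊕b14⊕b15⊕b20⊕b21⊕b22⊕b23⊕b28⊕b29⊕b30⊕b31 = 0⊕1⊕1⊕0⊕0⊕0⊕0⊕0⊕1⊕1⊕1⊕1⊕1⊕0⊕1⊕0 = 0
s8: b8⊕b9⊕b10⊕b11⊕b12⊕b13⊕b14⊕b15⊕b24⊕b25⊕b26⊕b27⊕b28⊕b29⊕b30⊕b31 = 0⊕0⊕1⊕0⊕0⊕0⊕0⊕0⊕0⊕1⊕1⊕1⊕1⊕0⊕1⊕0 = 0
s16: b16⊕b17⊕b18⊕b19⊕b20⊕b21⊕b22⊕b23⊕b24⊕b25⊕b26⊕b27⊕b28⊕b29⊕b30⊕b31 = 1⊕1⊕1⊕0⊕1⊕1⊕1⊕1⊕0⊕1⊕1⊕1⊕1⊕0⊕1⊕0 = 0
Syndrome (s16...s1) = 00000 → position 0 (no error).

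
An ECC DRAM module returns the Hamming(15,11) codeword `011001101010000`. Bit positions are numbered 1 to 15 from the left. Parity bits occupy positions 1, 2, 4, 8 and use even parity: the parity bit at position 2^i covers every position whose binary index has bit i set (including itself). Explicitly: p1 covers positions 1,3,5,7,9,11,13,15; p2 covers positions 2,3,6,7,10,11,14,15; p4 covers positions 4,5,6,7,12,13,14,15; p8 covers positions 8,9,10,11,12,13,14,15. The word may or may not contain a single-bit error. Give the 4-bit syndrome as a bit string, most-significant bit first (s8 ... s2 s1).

s1: b1⊕b3⊕b5⊕b7⊕b9⊕b11⊕b13⊕b15 = 0⊕1⊕0⊕1⊕1⊕1⊕0⊕0 = 0
s2: b2⊕b3⊕b6⊕b7⊕b10⊕b11⊕b14⊕b15 = 1⊕1⊕1⊕1⊕0⊕1⊕0⊕0 = 1
s4: b4⊕b5⊕b6⊕b7⊕b12⊕b13⊕b14⊕b15 = 0⊕0⊕1⊕1⊕0⊕0⊕0⊕0 = 0
s8: b8⊕b9⊕b10⊕b11⊕b12⊕b13⊕b14⊕b15 = 0⊕1⊕0⊕1⊕0⊕0⊕0⊕0 = 0
Syndrome (s8...s1) = 0010 → position 2.

0010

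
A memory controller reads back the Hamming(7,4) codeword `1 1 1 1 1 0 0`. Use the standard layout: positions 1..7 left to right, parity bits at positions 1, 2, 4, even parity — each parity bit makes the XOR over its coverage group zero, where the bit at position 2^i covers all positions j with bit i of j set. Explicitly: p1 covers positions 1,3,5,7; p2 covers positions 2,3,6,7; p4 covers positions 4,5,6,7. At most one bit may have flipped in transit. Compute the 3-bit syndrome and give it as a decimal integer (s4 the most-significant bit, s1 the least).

s1: b1⊕b3⊕b5⊕b7 = 1⊕1⊕1⊕0 = 1
s2: b2⊕b3⊕b6⊕b7 = 1⊕1⊕0⊕0 = 0
s4: b4⊕b5⊕b6⊕b7 = 1⊕1⊕0⊕0 = 0
Syndrome (s4...s1) = 001 → position 1.

1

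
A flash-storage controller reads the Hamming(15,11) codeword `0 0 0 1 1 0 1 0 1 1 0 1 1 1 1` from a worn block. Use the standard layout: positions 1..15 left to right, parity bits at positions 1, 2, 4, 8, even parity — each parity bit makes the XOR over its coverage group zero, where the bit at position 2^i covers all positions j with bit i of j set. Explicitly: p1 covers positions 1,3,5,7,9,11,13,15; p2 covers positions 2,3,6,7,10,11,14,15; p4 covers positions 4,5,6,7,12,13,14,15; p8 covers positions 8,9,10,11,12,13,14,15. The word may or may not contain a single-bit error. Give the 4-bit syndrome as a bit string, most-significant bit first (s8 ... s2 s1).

s1: b1⊕b3⊕b5⊕b7⊕b9⊕b11⊕b13⊕b15 = 0⊕0⊕1⊕1⊕1⊕0⊕1⊕1 = 1
s2: b2⊕b3⊕b6⊕b7⊕b10⊕b11⊕b14⊕b15 = 0⊕0⊕0⊕1⊕1⊕0⊕1⊕1 = 0
s4: b4⊕b5⊕b6⊕b7⊕b12⊕b13⊕b14⊕b15 = 1⊕1⊕0⊕1⊕1⊕1⊕1⊕1 = 1
s8: b8⊕b9⊕b10⊕b11⊕b12⊕b13⊕b14⊕b15 = 0⊕1⊕1⊕0⊕1⊕1⊕1⊕1 = 0
Syndrome (s8...s1) = 0101 → position 5.

0101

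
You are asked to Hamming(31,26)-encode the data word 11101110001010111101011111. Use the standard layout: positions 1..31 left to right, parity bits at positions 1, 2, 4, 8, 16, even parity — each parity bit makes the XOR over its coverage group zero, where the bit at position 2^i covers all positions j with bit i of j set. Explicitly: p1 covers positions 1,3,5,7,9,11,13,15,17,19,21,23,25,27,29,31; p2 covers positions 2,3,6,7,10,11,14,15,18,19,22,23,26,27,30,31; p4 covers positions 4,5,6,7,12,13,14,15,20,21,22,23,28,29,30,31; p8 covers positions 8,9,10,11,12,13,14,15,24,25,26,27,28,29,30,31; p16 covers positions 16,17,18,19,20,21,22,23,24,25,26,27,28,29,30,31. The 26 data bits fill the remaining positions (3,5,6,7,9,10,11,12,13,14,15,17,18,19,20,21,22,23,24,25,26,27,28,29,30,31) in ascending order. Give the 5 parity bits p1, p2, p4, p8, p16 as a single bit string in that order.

11101

Place data bits at non-power-of-two positions: b3=1, b5=1, b6=1, b7=0, b9=1, b10=1, b11=1, b12=0, b13=0, b14=0, b15=1, b17=0, b18=1, b19=0, b20=1, b21=1, b22=1, b23=1, b24=0, b25=1, b26=0, b27=1, b28=1, b29=1, b30=1, b31=1.
p1 = XOR of data positions {3,5,7,9,11,13,15,17,19,21,23,25,27,29,31} = 1⊕1⊕0⊕1⊕1⊕0⊕1⊕0⊕0⊕1⊕1⊕1⊕1⊕1⊕1 = 1
p2 = XOR of data positions {3,6,7,10,11,14,15,18,19,22,23,26,27,30,31} = 1⊕1⊕0⊕1⊕1⊕0⊕1⊕1⊕0⊕1⊕1⊕0⊕1⊕1⊕1 = 1
p4 = XOR of data positions {5,6,7,12,13,14,15,20,21,22,23,28,29,30,31} = 1⊕1⊕0⊕0⊕0⊕0⊕1⊕1⊕1⊕1⊕1⊕1⊕1⊕1⊕1 = 1
p8 = XOR of data positions {9,10,11,12,13,14,15,24,25,26,27,28,29,30,31} = 1⊕1⊕1⊕0⊕0⊕0⊕1⊕0⊕1⊕0⊕1⊕1⊕1⊕1⊕1 = 0
p16 = XOR of data positions {17,18,19,20,21,22,23,24,25,26,27,28,29,30,31} = 0⊕1⊕0⊕1⊕1⊕1⊕1⊕0⊕1⊕0⊕1⊕1⊕1⊕1⊕1 = 1
Parity bits p1,p2,p4,p8,p16 = 11101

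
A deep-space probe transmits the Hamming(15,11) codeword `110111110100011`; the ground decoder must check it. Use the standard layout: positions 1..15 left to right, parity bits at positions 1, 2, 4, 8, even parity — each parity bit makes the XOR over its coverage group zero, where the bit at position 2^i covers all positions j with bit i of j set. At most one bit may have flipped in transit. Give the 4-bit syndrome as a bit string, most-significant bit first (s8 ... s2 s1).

0000

s1: b1⊕b3⊕b5⊕b7⊕b9⊕b11⊕b13⊕b15 = 1⊕0⊕1⊕1⊕0⊕0⊕0⊕1 = 0
s2: b2⊕b3⊕b6⊕b7⊕b10⊕b11⊕b14⊕b15 = 1⊕0⊕1⊕1⊕1⊕0⊕1⊕1 = 0
s4: b4⊕b5⊕b6⊕b7⊕b12⊕b13⊕b14⊕b15 = 1⊕1⊕1⊕1⊕0⊕0⊕1⊕1 = 0
s8: b8⊕b9⊕b10⊕b11⊕b12⊕b13⊕b14⊕b15 = 1⊕0⊕1⊕0⊕0⊕0⊕1⊕1 = 0
Syndrome (s8...s1) = 0000 → position 0 (no error).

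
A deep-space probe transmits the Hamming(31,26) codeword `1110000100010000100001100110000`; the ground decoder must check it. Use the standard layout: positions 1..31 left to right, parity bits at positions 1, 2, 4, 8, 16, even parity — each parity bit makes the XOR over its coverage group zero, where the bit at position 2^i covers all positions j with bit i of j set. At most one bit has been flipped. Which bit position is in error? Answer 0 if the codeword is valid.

21

s1: b1⊕b3⊕b5⊕b7⊕b9⊕b11⊕b13⊕b15⊕b17⊕b19⊕b21⊕b23⊕b25⊕b27⊕b29⊕b31 = 1⊕1⊕0⊕0⊕0⊕0⊕0⊕0⊕1⊕0⊕0⊕1⊕0⊕1⊕0⊕0 = 1
s2: b2⊕b3⊕b6⊕b7⊕b10⊕b11⊕b14⊕b15⊕b18⊕b19⊕b22⊕b23⊕b26⊕b27⊕b30⊕b31 = 1⊕1⊕0⊕0⊕0⊕0⊕0⊕0⊕0⊕0⊕1⊕1⊕1⊕1⊕0⊕0 = 0
s4: b4⊕b5⊕b6⊕b7⊕b12⊕b13⊕b14⊕b15⊕b20⊕b21⊕b22⊕b23⊕b28⊕b29⊕b30⊕b31 = 0⊕0⊕0⊕0⊕1⊕0⊕0⊕0⊕0⊕0⊕1⊕1⊕0⊕0⊕0⊕0 = 1
s8: b8⊕b9⊕b10⊕b11⊕b12⊕b13⊕b14⊕b15⊕b24⊕b25⊕b26⊕b27⊕b28⊕b29⊕b30⊕b31 = 1⊕0⊕0⊕0⊕1⊕0⊕0⊕0⊕0⊕0⊕1⊕1⊕0⊕0⊕0⊕0 = 0
s16: b16⊕b17⊕b18⊕b19⊕b20⊕b21⊕b22⊕b23⊕b24⊕b25⊕b26⊕b27⊕b28⊕b29⊕b30⊕b31 = 0⊕1⊕0⊕0⊕0⊕0⊕1⊕1⊕0⊕0⊕1⊕1⊕0⊕0⊕0⊕0 = 1
Syndrome (s16...s1) = 10101 → position 21.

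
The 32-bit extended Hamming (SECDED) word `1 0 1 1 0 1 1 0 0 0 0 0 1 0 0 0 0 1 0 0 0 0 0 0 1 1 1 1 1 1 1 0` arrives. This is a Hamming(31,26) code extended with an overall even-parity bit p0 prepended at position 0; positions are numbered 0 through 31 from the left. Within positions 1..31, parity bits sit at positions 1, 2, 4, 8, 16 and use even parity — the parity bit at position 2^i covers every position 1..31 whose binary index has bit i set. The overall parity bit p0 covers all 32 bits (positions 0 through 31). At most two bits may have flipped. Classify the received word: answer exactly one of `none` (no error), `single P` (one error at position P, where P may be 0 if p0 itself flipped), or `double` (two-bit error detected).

s1: b1⊕b3⊕b5⊕b7⊕b9⊕b11⊕b13⊕b15⊕b17⊕b19⊕b21⊕b23⊕b25⊕b27⊕b29⊕b31 = 0⊕1⊕1⊕0⊕0⊕0⊕0⊕0⊕1⊕0⊕0⊕0⊕1⊕1⊕1⊕0 = 0
s2: b2⊕b3⊕b6⊕b7⊕b10⊕b11⊕b14⊕b15⊕b18⊕b19⊕b22⊕b23⊕b26⊕b27⊕b30⊕b31 = 1⊕1⊕1⊕0⊕0⊕0⊕0⊕0⊕0⊕0⊕0⊕0⊕1⊕1⊕1⊕0 = 0
s4: b4⊕b5⊕b6⊕b7⊕b12⊕b13⊕b14⊕b15⊕b20⊕b21⊕b22⊕b23⊕b28⊕b29⊕b30⊕b31 = 0⊕1⊕1⊕0⊕1⊕0⊕0⊕0⊕0⊕0⊕0⊕0⊕1⊕1⊕1⊕0 = 0
s8: b8⊕b9⊕b10⊕b11⊕b12⊕b13⊕b14⊕b15⊕b24⊕b25⊕b26⊕b27⊕b28⊕b29⊕b30⊕b31 = 0⊕0⊕0⊕0⊕1⊕0⊕0⊕0⊕1⊕1⊕1⊕1⊕1⊕1⊕1⊕0 = 0
s16: b16⊕b17⊕b18⊕b19⊕b20⊕b21⊕b22⊕b23⊕b24⊕b25⊕b26⊕b27⊕b28⊕b29⊕b30⊕b31 = 0⊕1⊕0⊕0⊕0⊕0⊕0⊕0⊕1⊕1⊕1⊕1⊕1⊕1⊕1⊕0 = 0
Syndrome (s16...s1) = 00000 → position 0 (no error).
Overall parity (XOR of all 32 bits, including p0): 1⊕0⊕1⊕1⊕0⊕1⊕1⊕0⊕0⊕0⊕0⊕0⊕1⊕0⊕0⊕0⊕0⊕1⊕0⊕0⊕0⊕0⊕0⊕0⊕1⊕1⊕1⊕1⊕1⊕1⊕1⊕0 = 0
Overall=0, syndrome position=0 → no error.

none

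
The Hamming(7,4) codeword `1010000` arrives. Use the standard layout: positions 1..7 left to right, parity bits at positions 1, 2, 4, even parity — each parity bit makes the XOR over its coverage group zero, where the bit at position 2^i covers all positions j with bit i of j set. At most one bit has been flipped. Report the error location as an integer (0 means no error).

2

s1: b1⊕b3⊕b5⊕b7 = 1⊕1⊕0⊕0 = 0
s2: b2⊕b3⊕b6⊕b7 = 0⊕1⊕0⊕0 = 1
s4: b4⊕b5⊕b6⊕b7 = 0⊕0⊕0⊕0 = 0
Syndrome (s4...s1) = 010 → position 2.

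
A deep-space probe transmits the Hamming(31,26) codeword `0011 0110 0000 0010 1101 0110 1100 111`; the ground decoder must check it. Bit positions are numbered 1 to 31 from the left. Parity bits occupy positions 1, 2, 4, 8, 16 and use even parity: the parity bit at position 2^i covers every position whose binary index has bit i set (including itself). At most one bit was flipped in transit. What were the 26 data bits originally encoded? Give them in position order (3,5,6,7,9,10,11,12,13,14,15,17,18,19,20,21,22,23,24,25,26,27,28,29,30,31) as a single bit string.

10110000001110101101100111

s1: b1⊕b3⊕b5⊕b7⊕b9⊕b11⊕b13⊕b15⊕b17⊕b19⊕b21⊕b23⊕b25⊕b27⊕b29⊕b31 = 0⊕1⊕0⊕1⊕0⊕0⊕0⊕1⊕1⊕0⊕0⊕1⊕1⊕0⊕1⊕1 = 0
s2: b2⊕b3⊕b6⊕b7⊕b10⊕b11⊕b14⊕b15⊕b18⊕b19⊕b22⊕b23⊕b26⊕b27⊕b30⊕b31 = 0⊕1⊕1⊕1⊕0⊕0⊕0⊕1⊕1⊕0⊕1⊕1⊕1⊕0⊕1⊕1 = 0
s4: b4⊕b5⊕b6⊕b7⊕b12⊕b13⊕b14⊕b15⊕b20⊕b21⊕b22⊕b23⊕b28⊕b29⊕b30⊕b31 = 1⊕0⊕1⊕1⊕0⊕0⊕0⊕1⊕1⊕0⊕1⊕1⊕0⊕1⊕1⊕1 = 0
s8: b8⊕b9⊕b10⊕b11⊕b12⊕b13⊕b14⊕b15⊕b24⊕b25⊕b26⊕b27⊕b28⊕b29⊕b30⊕b31 = 0⊕0⊕0⊕0⊕0⊕0⊕0⊕1⊕0⊕1⊕1⊕0⊕0⊕1⊕1⊕1 = 0
s16: b16⊕b17⊕b18⊕b19⊕b20⊕b21⊕b22⊕b23⊕b24⊕b25⊕b26⊕b27⊕b28⊕b29⊕b30⊕b31 = 0⊕1⊕1⊕0⊕1⊕0⊕1⊕1⊕0⊕1⊕1⊕0⊕0⊕1⊕1⊕1 = 0
Syndrome (s16...s1) = 00000 → position 0 (no error).
No correction needed.
Data bits at positions 3,5,6,7,9,10,11,12,13,14,15,17,18,19,20,21,22,23,24,25,26,27,28,29,30,31: 10110000001110101101100111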